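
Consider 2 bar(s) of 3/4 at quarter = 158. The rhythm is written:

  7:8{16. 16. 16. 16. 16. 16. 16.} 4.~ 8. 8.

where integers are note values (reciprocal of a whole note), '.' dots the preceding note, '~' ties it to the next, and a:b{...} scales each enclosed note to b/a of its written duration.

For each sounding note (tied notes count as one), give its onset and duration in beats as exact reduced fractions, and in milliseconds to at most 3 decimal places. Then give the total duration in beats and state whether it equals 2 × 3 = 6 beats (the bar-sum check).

1) 0.0ms=0b +162.749ms=3/7b
2) 162.749ms=3/7b +162.749ms=3/7b
3) 325.497ms=6/7b +162.749ms=3/7b
4) 488.246ms=9/7b +162.749ms=3/7b
5) 650.995ms=12/7b +162.749ms=3/7b
6) 813.743ms=15/7b +162.749ms=3/7b
7) 976.492ms=18/7b +162.749ms=3/7b
8) 1139.241ms=3b +854.43ms=9/4b
9) 1993.671ms=21/4b +284.81ms=3/4b
Σ=6b of 6 (158bpm 3/4) — PASS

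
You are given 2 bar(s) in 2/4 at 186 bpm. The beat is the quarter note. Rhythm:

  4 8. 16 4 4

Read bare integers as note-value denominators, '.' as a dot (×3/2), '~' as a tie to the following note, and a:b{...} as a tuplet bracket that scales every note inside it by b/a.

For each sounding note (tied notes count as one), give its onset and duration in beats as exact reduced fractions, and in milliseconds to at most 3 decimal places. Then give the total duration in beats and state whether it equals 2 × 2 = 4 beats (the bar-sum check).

1) 0.0ms=0b +322.581ms=1b
2) 322.581ms=1b +241.935ms=3/4b
3) 564.516ms=7/4b +80.645ms=1/4b
4) 645.161ms=2b +322.581ms=1b
5) 967.742ms=3b +322.581ms=1b
Σ=4b of 4 (186bpm 2/4) — PASS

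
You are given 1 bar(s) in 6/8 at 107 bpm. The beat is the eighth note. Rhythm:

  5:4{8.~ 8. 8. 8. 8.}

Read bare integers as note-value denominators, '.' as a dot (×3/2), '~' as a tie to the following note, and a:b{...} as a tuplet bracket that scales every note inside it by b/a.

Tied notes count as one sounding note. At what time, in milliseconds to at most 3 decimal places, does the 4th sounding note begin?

1. 0.0ms @ 0 + 1345.794ms (12/5)
2. 1345.794ms @ 12/5 + 672.897ms (6/5)
3. 2018.692ms @ 18/5 + 672.897ms (6/5)
4. 2691.589ms @ 24/5 + 672.897ms (6/5)

note 4 onset = 24/5b = 2691.589ms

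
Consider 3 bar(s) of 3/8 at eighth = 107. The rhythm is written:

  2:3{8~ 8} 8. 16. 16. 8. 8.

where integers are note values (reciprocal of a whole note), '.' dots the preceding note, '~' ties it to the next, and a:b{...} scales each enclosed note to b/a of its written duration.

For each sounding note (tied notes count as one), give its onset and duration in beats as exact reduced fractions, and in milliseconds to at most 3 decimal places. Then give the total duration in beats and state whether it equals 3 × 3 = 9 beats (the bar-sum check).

1) 0.0ms=0b +1682.243ms=3b
2) 1682.243ms=3b +841.121ms=3/2b
3) 2523.364ms=9/2b +420.561ms=3/4b
4) 2943.925ms=21/4b +420.561ms=3/4b
5) 3364.486ms=6b +841.121ms=3/2b
6) 4205.607ms=15/2b +841.121ms=3/2b
Σ=9b of 9 (107bpm 3/8) — PASS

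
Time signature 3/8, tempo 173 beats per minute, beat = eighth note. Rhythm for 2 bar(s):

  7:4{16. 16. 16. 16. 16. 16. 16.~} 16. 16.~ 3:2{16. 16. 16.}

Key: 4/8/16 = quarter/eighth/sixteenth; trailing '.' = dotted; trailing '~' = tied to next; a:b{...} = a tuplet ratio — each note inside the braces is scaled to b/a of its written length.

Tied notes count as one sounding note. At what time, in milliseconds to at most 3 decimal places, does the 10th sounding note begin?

1. 0.0ms @ 0 + 148.637ms (3/7)
2. 148.637ms @ 3/7 + 148.637ms (3/7)
3. 297.275ms @ 6/7 + 148.637ms (3/7)
4. 445.912ms @ 9/7 + 148.637ms (3/7)
5. 594.55ms @ 12/7 + 148.637ms (3/7)
6. 743.187ms @ 15/7 + 148.637ms (3/7)
7. 891.825ms @ 18/7 + 408.753ms (33/28)
8. 1300.578ms @ 15/4 + 433.526ms (5/4)
9. 1734.104ms @ 5 + 173.41ms (1/2)
10. 1907.514ms @ 11/2 + 173.41ms (1/2)

note 10 onset = 11/2b = 1907.514ms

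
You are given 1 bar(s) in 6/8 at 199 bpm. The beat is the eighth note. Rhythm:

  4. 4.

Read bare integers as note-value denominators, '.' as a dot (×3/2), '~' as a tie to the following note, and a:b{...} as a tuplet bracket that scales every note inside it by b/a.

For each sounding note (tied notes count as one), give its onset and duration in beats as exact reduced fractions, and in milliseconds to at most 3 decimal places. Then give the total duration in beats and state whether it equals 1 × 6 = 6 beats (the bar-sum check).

1) 0.0ms=0b +904.523ms=3b
2) 904.523ms=3b +904.523ms=3b
Σ=6b of 6 (199bpm 6/8) — PASS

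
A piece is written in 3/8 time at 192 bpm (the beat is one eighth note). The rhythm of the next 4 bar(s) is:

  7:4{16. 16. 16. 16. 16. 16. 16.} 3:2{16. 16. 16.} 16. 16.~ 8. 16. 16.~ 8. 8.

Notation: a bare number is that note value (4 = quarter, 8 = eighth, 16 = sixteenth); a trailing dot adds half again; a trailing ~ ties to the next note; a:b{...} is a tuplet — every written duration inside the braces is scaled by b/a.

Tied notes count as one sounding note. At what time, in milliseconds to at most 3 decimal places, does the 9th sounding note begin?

note 9 onset = 7/2b = 1093.75ms

1. 0.0ms @ 0 + 133.929ms (3/7)
2. 133.929ms @ 3/7 + 133.929ms (3/7)
3. 267.857ms @ 6/7 + 133.929ms (3/7)
4. 401.786ms @ 9/7 + 133.929ms (3/7)
5. 535.714ms @ 12/7 + 133.929ms (3/7)
6. 669.643ms @ 15/7 + 133.929ms (3/7)
7. 803.571ms @ 18/7 + 133.929ms (3/7)
8. 937.5ms @ 3 + 156.25ms (1/2)
9. 1093.75ms @ 7/2 + 156.25ms (1/2)
10. 1250.0ms @ 4 + 156.25ms (1/2)
11. 1406.25ms @ 9/2 + 234.375ms (3/4)
12. 1640.625ms @ 21/4 + 703.125ms (9/4)
13. 2343.75ms @ 15/2 + 234.375ms (3/4)
14. 2578.125ms @ 33/4 + 703.125ms (9/4)
15. 3281.25ms @ 21/2 + 468.75ms (3/2)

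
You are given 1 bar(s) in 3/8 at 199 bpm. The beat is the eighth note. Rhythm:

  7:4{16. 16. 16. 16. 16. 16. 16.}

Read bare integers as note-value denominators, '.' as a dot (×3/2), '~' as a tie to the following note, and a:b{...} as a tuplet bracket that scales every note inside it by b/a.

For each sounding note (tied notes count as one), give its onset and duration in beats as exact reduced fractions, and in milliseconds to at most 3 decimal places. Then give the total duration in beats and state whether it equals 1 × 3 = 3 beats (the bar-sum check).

1) 0.0ms=0b +129.218ms=3/7b
2) 129.218ms=3/7b +129.218ms=3/7b
3) 258.435ms=6/7b +129.218ms=3/7b
4) 387.653ms=9/7b +129.218ms=3/7b
5) 516.87ms=12/7b +129.218ms=3/7b
6) 646.088ms=15/7b +129.218ms=3/7b
7) 775.305ms=18/7b +129.218ms=3/7b
Σ=3b of 3 (199bpm 3/8) — PASS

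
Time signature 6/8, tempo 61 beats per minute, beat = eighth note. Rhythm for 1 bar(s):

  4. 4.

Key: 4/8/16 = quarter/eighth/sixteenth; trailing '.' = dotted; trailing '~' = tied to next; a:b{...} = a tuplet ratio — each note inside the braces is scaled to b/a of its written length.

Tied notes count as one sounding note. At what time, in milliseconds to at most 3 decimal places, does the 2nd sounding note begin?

note 2 onset = 3b = 2950.82ms

1. 0.0ms @ 0 + 2950.82ms (3)
2. 2950.82ms @ 3 + 2950.82ms (3)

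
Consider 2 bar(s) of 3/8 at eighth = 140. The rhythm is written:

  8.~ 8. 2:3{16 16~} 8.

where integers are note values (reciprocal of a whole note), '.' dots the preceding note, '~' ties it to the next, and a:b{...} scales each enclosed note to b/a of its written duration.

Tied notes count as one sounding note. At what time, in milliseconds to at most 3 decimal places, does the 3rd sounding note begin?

note 3 onset = 15/4b = 1607.143ms

1. 0.0ms @ 0 + 1285.714ms (3)
2. 1285.714ms @ 3 + 321.429ms (3/4)
3. 1607.143ms @ 15/4 + 964.286ms (9/4)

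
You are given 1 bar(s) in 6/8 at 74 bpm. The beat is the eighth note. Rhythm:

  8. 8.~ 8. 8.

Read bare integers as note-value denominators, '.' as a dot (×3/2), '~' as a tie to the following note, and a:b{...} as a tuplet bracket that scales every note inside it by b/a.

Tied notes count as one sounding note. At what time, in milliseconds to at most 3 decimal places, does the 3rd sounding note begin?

note 3 onset = 9/2b = 3648.649ms

1. 0.0ms @ 0 + 1216.216ms (3/2)
2. 1216.216ms @ 3/2 + 2432.432ms (3)
3. 3648.649ms @ 9/2 + 1216.216ms (3/2)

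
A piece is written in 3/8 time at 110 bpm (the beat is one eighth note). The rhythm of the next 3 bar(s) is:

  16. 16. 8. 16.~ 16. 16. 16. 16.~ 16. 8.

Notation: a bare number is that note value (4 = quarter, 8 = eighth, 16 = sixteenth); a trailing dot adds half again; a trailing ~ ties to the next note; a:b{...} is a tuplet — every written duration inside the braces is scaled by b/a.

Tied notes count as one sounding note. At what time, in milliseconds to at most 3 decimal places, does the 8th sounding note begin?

note 8 onset = 15/2b = 4090.909ms

1. 0.0ms @ 0 + 409.091ms (3/4)
2. 409.091ms @ 3/4 + 409.091ms (3/4)
3. 818.182ms @ 3/2 + 818.182ms (3/2)
4. 1636.364ms @ 3 + 818.182ms (3/2)
5. 2454.545ms @ 9/2 + 409.091ms (3/4)
6. 2863.636ms @ 21/4 + 409.091ms (3/4)
7. 3272.727ms @ 6 + 818.182ms (3/2)
8. 4090.909ms @ 15/2 + 818.182ms (3/2)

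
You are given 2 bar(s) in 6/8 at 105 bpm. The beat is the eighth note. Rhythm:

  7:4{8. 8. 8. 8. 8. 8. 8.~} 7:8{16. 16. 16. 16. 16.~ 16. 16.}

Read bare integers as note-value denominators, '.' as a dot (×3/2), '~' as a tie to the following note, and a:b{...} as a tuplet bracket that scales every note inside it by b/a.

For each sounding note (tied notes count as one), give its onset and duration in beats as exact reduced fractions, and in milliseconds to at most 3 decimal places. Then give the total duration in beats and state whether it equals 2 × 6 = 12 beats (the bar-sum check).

1) 0.0ms=0b +489.796ms=6/7b
2) 489.796ms=6/7b +489.796ms=6/7b
3) 979.592ms=12/7b +489.796ms=6/7b
4) 1469.388ms=18/7b +489.796ms=6/7b
5) 1959.184ms=24/7b +489.796ms=6/7b
6) 2448.98ms=30/7b +489.796ms=6/7b
7) 2938.776ms=36/7b +979.592ms=12/7b
8) 3918.367ms=48/7b +489.796ms=6/7b
9) 4408.163ms=54/7b +489.796ms=6/7b
10) 4897.959ms=60/7b +489.796ms=6/7b
11) 5387.755ms=66/7b +979.592ms=12/7b
12) 6367.347ms=78/7b +489.796ms=6/7b
Σ=12b of 12 (105bpm 6/8) — PASS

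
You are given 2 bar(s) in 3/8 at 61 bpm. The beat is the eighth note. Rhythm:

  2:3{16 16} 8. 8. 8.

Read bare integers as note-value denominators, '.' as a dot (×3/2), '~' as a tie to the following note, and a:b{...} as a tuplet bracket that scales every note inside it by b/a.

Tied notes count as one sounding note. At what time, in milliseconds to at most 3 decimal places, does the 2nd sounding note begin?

1. 0.0ms @ 0 + 737.705ms (3/4)
2. 737.705ms @ 3/4 + 737.705ms (3/4)
3. 1475.41ms @ 3/2 + 1475.41ms (3/2)
4. 2950.82ms @ 3 + 1475.41ms (3/2)
5. 4426.23ms @ 9/2 + 1475.41ms (3/2)

note 2 onset = 3/4b = 737.705ms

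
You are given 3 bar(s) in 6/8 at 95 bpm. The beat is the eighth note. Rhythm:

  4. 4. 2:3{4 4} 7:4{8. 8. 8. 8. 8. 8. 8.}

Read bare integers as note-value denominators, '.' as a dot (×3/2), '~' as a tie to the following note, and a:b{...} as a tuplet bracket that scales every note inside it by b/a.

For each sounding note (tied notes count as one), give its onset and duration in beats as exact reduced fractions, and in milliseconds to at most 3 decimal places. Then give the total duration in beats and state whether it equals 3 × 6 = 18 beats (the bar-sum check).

1) 0.0ms=0b +1894.737ms=3b
2) 1894.737ms=3b +1894.737ms=3b
3) 3789.474ms=6b +1894.737ms=3b
4) 5684.211ms=9b +1894.737ms=3b
5) 7578.947ms=12b +541.353ms=6/7b
6) 8120.301ms=90/7b +541.353ms=6/7b
7) 8661.654ms=96/7b +541.353ms=6/7b
8) 9203.008ms=102/7b +541.353ms=6/7b
9) 9744.361ms=108/7b +541.353ms=6/7b
10) 10285.714ms=114/7b +541.353ms=6/7b
11) 10827.068ms=120/7b +541.353ms=6/7b
Σ=18b of 18 (95bpm 6/8) — PASS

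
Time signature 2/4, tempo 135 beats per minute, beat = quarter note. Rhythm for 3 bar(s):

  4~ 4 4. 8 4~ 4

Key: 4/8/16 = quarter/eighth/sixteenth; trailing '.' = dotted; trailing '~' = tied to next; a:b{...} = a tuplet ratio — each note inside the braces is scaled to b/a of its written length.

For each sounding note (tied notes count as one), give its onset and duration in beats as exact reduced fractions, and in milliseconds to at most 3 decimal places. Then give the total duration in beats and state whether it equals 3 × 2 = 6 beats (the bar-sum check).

1) 0.0ms=0b +888.889ms=2b
2) 888.889ms=2b +666.667ms=3/2b
3) 1555.556ms=7/2b +222.222ms=1/2b
4) 1777.778ms=4b +888.889ms=2b
Σ=6b of 6 (135bpm 2/4) — PASS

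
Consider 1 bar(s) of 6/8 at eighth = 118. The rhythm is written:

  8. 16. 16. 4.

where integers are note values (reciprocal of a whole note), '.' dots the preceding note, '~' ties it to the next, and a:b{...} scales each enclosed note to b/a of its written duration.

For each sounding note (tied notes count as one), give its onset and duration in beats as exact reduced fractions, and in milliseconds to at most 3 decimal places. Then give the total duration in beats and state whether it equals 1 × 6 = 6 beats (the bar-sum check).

1) 0.0ms=0b +762.712ms=3/2b
2) 762.712ms=3/2b +381.356ms=3/4b
3) 1144.068ms=9/4b +381.356ms=3/4b
4) 1525.424ms=3b +1525.424ms=3b
Σ=6b of 6 (118bpm 6/8) — PASS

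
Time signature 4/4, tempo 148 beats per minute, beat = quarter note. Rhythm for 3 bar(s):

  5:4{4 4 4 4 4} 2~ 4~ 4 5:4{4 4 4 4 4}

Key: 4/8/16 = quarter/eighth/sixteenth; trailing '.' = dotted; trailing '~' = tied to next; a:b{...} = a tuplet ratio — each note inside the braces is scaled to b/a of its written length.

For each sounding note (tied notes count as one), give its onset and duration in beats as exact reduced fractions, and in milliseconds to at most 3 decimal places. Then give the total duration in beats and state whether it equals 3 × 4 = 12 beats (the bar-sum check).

1) 0.0ms=0b +324.324ms=4/5b
2) 324.324ms=4/5b +324.324ms=4/5b
3) 648.649ms=8/5b +324.324ms=4/5b
4) 972.973ms=12/5b +324.324ms=4/5b
5) 1297.297ms=16/5b +324.324ms=4/5b
6) 1621.622ms=4b +1621.622ms=4b
7) 3243.243ms=8b +324.324ms=4/5b
8) 3567.568ms=44/5b +324.324ms=4/5b
9) 3891.892ms=48/5b +324.324ms=4/5b
10) 4216.216ms=52/5b +324.324ms=4/5b
11) 4540.541ms=56/5b +324.324ms=4/5b
Σ=12b of 12 (148bpm 4/4) — PASS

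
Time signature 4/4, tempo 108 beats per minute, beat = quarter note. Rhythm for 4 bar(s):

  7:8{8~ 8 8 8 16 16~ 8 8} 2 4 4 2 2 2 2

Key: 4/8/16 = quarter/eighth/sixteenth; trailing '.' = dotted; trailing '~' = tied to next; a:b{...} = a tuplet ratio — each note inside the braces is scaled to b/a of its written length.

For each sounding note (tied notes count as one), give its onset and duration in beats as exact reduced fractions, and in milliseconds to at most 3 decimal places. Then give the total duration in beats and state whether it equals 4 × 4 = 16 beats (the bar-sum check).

1) 0.0ms=0b +634.921ms=8/7b
2) 634.921ms=8/7b +317.46ms=4/7b
3) 952.381ms=12/7b +317.46ms=4/7b
4) 1269.841ms=16/7b +158.73ms=2/7b
5) 1428.571ms=18/7b +476.19ms=6/7b
6) 1904.762ms=24/7b +317.46ms=4/7b
7) 2222.222ms=4b +1111.111ms=2b
8) 3333.333ms=6b +555.556ms=1b
9) 3888.889ms=7b +555.556ms=1b
10) 4444.444ms=8b +1111.111ms=2b
11) 5555.556ms=10b +1111.111ms=2b
12) 6666.667ms=12b +1111.111ms=2b
13) 7777.778ms=14b +1111.111ms=2b
Σ=16b of 16 (108bpm 4/4) — PASS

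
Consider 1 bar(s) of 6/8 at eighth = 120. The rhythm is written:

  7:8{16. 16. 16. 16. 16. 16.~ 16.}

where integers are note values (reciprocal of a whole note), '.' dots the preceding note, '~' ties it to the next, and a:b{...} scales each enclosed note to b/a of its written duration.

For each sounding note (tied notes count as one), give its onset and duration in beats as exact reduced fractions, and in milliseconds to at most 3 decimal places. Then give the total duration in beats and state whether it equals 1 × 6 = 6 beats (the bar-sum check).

1) 0.0ms=0b +428.571ms=6/7b
2) 428.571ms=6/7b +428.571ms=6/7b
3) 857.143ms=12/7b +428.571ms=6/7b
4) 1285.714ms=18/7b +428.571ms=6/7b
5) 1714.286ms=24/7b +428.571ms=6/7b
6) 2142.857ms=30/7b +857.143ms=12/7b
Σ=6b of 6 (120bpm 6/8) — PASS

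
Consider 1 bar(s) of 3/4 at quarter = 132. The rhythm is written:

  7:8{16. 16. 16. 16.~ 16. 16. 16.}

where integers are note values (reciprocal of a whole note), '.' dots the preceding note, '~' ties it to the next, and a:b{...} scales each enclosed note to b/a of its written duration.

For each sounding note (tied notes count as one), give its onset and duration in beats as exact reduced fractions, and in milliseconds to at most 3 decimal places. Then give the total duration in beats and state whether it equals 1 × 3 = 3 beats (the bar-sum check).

1) 0.0ms=0b +194.805ms=3/7b
2) 194.805ms=3/7b +194.805ms=3/7b
3) 389.61ms=6/7b +194.805ms=3/7b
4) 584.416ms=9/7b +389.61ms=6/7b
5) 974.026ms=15/7b +194.805ms=3/7b
6) 1168.831ms=18/7b +194.805ms=3/7b
Σ=3b of 3 (132bpm 3/4) — PASS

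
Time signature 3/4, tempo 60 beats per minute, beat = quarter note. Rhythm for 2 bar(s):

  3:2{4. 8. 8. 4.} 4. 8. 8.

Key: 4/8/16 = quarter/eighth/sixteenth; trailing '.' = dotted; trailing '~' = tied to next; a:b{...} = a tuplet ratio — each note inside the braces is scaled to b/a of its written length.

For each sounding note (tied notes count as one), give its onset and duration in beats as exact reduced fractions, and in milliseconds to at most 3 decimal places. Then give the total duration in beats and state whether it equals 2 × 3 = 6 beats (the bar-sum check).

1) 0.0ms=0b +1000.0ms=1b
2) 1000.0ms=1b +500.0ms=1/2b
3) 1500.0ms=3/2b +500.0ms=1/2b
4) 2000.0ms=2b +1000.0ms=1b
5) 3000.0ms=3b +1500.0ms=3/2b
6) 4500.0ms=9/2b +750.0ms=3/4b
7) 5250.0ms=21/4b +750.0ms=3/4b
Σ=6b of 6 (60bpm 3/4) — PASS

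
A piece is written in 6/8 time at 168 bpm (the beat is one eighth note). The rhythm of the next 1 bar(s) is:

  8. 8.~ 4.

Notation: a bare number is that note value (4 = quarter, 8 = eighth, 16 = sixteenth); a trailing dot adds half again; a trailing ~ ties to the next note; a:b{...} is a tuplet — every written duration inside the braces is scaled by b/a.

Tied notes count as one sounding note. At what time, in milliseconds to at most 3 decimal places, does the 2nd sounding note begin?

note 2 onset = 3/2b = 535.714ms

1. 0.0ms @ 0 + 535.714ms (3/2)
2. 535.714ms @ 3/2 + 1607.143ms (9/2)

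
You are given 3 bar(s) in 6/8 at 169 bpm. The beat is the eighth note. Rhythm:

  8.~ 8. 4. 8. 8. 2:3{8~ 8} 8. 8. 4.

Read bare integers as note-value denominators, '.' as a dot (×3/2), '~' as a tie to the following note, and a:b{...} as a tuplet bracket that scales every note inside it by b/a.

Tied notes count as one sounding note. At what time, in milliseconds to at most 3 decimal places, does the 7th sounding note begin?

note 7 onset = 27/2b = 4792.899ms

1. 0.0ms @ 0 + 1065.089ms (3)
2. 1065.089ms @ 3 + 1065.089ms (3)
3. 2130.178ms @ 6 + 532.544ms (3/2)
4. 2662.722ms @ 15/2 + 532.544ms (3/2)
5. 3195.266ms @ 9 + 1065.089ms (3)
6. 4260.355ms @ 12 + 532.544ms (3/2)
7. 4792.899ms @ 27/2 + 532.544ms (3/2)
8. 5325.444ms @ 15 + 1065.089ms (3)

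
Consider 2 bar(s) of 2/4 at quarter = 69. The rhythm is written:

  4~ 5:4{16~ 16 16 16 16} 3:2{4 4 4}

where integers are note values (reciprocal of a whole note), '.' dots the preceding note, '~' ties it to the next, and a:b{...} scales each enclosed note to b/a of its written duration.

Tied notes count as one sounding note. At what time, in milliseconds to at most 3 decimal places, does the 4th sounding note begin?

1. 0.0ms @ 0 + 1217.391ms (7/5)
2. 1217.391ms @ 7/5 + 173.913ms (1/5)
3. 1391.304ms @ 8/5 + 173.913ms (1/5)
4. 1565.217ms @ 9/5 + 173.913ms (1/5)
5. 1739.13ms @ 2 + 579.71ms (2/3)
6. 2318.841ms @ 8/3 + 579.71ms (2/3)
7. 2898.551ms @ 10/3 + 579.71ms (2/3)

note 4 onset = 9/5b = 1565.217ms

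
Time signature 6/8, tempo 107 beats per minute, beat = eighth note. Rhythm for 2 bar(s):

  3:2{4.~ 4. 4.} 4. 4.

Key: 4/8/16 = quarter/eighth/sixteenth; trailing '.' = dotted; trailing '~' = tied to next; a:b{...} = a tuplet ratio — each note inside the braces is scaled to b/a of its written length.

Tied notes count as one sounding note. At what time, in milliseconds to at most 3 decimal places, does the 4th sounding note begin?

1. 0.0ms @ 0 + 2242.991ms (4)
2. 2242.991ms @ 4 + 1121.495ms (2)
3. 3364.486ms @ 6 + 1682.243ms (3)
4. 5046.729ms @ 9 + 1682.243ms (3)

note 4 onset = 9b = 5046.729ms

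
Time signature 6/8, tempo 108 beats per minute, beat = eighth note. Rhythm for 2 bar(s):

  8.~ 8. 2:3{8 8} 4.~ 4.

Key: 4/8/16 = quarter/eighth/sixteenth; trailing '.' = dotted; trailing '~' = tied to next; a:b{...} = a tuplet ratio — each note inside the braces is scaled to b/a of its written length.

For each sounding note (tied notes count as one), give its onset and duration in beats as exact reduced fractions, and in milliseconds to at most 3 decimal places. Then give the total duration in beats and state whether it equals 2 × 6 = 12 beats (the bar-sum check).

1) 0.0ms=0b +1666.667ms=3b
2) 1666.667ms=3b +833.333ms=3/2b
3) 2500.0ms=9/2b +833.333ms=3/2b
4) 3333.333ms=6b +3333.333ms=6b
Σ=12b of 12 (108bpm 6/8) — PASS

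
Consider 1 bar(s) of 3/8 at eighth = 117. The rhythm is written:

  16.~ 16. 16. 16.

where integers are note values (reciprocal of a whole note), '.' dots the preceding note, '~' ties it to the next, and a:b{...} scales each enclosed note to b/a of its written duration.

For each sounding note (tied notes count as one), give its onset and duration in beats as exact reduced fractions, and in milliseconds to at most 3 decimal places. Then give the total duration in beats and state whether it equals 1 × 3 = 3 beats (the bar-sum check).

1) 0.0ms=0b +769.231ms=3/2b
2) 769.231ms=3/2b +384.615ms=3/4b
3) 1153.846ms=9/4b +384.615ms=3/4b
Σ=3b of 3 (117bpm 3/8) — PASS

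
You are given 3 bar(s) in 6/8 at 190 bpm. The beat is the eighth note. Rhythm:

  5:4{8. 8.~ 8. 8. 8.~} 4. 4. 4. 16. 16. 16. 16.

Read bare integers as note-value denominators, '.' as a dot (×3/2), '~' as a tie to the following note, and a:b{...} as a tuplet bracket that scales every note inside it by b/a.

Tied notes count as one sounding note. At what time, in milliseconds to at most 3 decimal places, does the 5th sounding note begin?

note 5 onset = 9b = 2842.105ms

1. 0.0ms @ 0 + 378.947ms (6/5)
2. 378.947ms @ 6/5 + 757.895ms (12/5)
3. 1136.842ms @ 18/5 + 378.947ms (6/5)
4. 1515.789ms @ 24/5 + 1326.316ms (21/5)
5. 2842.105ms @ 9 + 947.368ms (3)
6. 3789.474ms @ 12 + 947.368ms (3)
7. 4736.842ms @ 15 + 236.842ms (3/4)
8. 4973.684ms @ 63/4 + 236.842ms (3/4)
9. 5210.526ms @ 33/2 + 236.842ms (3/4)
10. 5447.368ms @ 69/4 + 236.842ms (3/4)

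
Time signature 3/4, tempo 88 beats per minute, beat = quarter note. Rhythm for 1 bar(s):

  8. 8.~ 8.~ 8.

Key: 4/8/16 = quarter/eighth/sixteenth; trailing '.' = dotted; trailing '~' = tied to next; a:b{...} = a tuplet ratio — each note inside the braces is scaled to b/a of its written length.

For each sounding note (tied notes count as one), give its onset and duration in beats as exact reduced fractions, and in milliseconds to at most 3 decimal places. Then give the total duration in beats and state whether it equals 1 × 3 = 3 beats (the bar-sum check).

1) 0.0ms=0b +511.364ms=3/4b
2) 511.364ms=3/4b +1534.091ms=9/4b
Σ=3b of 3 (88bpm 3/4) — PASS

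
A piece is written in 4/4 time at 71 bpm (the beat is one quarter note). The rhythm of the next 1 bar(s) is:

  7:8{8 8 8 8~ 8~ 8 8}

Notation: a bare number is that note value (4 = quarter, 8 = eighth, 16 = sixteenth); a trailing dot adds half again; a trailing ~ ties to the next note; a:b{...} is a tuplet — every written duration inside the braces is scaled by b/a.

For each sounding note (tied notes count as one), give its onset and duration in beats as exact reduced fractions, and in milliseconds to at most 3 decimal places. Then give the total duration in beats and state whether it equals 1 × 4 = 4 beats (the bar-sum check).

1) 0.0ms=0b +482.897ms=4/7b
2) 482.897ms=4/7b +482.897ms=4/7b
3) 965.795ms=8/7b +482.897ms=4/7b
4) 1448.692ms=12/7b +1448.692ms=12/7b
5) 2897.384ms=24/7b +482.897ms=4/7b
Σ=4b of 4 (71bpm 4/4) — PASS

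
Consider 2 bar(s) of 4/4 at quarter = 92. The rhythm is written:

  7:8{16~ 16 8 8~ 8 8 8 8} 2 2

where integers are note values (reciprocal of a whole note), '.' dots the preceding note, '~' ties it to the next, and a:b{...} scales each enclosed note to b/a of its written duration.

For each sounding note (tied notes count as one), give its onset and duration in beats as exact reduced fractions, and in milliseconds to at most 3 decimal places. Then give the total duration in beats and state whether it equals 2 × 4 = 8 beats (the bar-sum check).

1) 0.0ms=0b +372.671ms=4/7b
2) 372.671ms=4/7b +372.671ms=4/7b
3) 745.342ms=8/7b +745.342ms=8/7b
4) 1490.683ms=16/7b +372.671ms=4/7b
5) 1863.354ms=20/7b +372.671ms=4/7b
6) 2236.025ms=24/7b +372.671ms=4/7b
7) 2608.696ms=4b +1304.348ms=2b
8) 3913.043ms=6b +1304.348ms=2b
Σ=8b of 8 (92bpm 4/4) — PASS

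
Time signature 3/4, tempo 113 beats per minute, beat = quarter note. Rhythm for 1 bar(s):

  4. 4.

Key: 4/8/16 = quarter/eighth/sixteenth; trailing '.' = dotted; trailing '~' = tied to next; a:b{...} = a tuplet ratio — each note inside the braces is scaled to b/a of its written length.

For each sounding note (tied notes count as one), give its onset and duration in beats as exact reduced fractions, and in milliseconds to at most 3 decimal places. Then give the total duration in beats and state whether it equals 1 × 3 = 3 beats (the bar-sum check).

1) 0.0ms=0b +796.46ms=3/2b
2) 796.46ms=3/2b +796.46ms=3/2b
Σ=3b of 3 (113bpm 3/4) — PASS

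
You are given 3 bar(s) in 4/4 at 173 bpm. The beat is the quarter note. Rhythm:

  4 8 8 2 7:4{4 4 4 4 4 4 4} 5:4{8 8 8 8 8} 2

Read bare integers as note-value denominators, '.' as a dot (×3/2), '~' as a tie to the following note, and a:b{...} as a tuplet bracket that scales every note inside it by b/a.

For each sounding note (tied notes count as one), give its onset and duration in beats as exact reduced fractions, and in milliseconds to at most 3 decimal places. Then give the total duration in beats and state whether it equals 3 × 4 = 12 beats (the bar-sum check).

1) 0.0ms=0b +346.821ms=1b
2) 346.821ms=1b +173.41ms=1/2b
3) 520.231ms=3/2b +173.41ms=1/2b
4) 693.642ms=2b +693.642ms=2b
5) 1387.283ms=4b +198.183ms=4/7b
6) 1585.467ms=32/7b +198.183ms=4/7b
7) 1783.65ms=36/7b +198.183ms=4/7b
8) 1981.833ms=40/7b +198.183ms=4/7b
9) 2180.017ms=44/7b +198.183ms=4/7b
10) 2378.2ms=48/7b +198.183ms=4/7b
11) 2576.383ms=52/7b +198.183ms=4/7b
12) 2774.566ms=8b +138.728ms=2/5b
13) 2913.295ms=42/5b +138.728ms=2/5b
14) 3052.023ms=44/5b +138.728ms=2/5b
15) 3190.751ms=46/5b +138.728ms=2/5b
16) 3329.48ms=48/5b +138.728ms=2/5b
17) 3468.208ms=10b +693.642ms=2b
Σ=12b of 12 (173bpm 4/4) — PASS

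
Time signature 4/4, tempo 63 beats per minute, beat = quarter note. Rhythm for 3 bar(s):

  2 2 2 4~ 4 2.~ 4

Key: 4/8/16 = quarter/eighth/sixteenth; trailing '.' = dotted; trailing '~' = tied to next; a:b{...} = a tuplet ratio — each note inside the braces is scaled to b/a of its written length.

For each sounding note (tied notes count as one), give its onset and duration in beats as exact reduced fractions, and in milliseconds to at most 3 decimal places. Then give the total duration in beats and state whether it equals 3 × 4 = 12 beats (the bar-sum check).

1) 0.0ms=0b +1904.762ms=2b
2) 1904.762ms=2b +1904.762ms=2b
3) 3809.524ms=4b +1904.762ms=2b
4) 5714.286ms=6b +1904.762ms=2b
5) 7619.048ms=8b +3809.524ms=4b
Σ=12b of 12 (63bpm 4/4) — PASS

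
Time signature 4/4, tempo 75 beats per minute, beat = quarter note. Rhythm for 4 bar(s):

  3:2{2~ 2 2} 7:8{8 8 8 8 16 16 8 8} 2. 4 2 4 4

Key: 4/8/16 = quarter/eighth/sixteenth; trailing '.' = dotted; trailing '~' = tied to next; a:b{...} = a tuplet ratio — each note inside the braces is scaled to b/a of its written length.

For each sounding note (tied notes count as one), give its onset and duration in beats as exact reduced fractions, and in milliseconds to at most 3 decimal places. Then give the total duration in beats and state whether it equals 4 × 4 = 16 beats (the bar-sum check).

1) 0.0ms=0b +2133.333ms=8/3b
2) 2133.333ms=8/3b +1066.667ms=4/3b
3) 3200.0ms=4b +457.143ms=4/7b
4) 3657.143ms=32/7b +457.143ms=4/7b
5) 4114.286ms=36/7b +457.143ms=4/7b
6) 4571.429ms=40/7b +457.143ms=4/7b
7) 5028.571ms=44/7b +228.571ms=2/7b
8) 5257.143ms=46/7b +228.571ms=2/7b
9) 5485.714ms=48/7b +457.143ms=4/7b
10) 5942.857ms=52/7b +457.143ms=4/7b
11) 6400.0ms=8b +2400.0ms=3b
12) 8800.0ms=11b +800.0ms=1b
13) 9600.0ms=12b +1600.0ms=2b
14) 11200.0ms=14b +800.0ms=1b
15) 12000.0ms=15b +800.0ms=1b
Σ=16b of 16 (75bpm 4/4) — PASS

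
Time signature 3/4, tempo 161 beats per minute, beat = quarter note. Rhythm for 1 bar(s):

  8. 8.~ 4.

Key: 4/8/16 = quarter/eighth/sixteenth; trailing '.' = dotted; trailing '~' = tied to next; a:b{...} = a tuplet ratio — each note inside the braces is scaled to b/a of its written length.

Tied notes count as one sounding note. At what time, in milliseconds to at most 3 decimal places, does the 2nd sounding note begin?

1. 0.0ms @ 0 + 279.503ms (3/4)
2. 279.503ms @ 3/4 + 838.509ms (9/4)

note 2 onset = 3/4b = 279.503ms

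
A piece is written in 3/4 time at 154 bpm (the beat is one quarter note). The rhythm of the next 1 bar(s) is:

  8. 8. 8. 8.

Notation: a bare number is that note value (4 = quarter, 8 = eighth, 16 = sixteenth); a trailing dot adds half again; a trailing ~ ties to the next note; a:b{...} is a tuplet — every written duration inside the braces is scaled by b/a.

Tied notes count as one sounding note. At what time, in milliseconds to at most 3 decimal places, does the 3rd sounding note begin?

1. 0.0ms @ 0 + 292.208ms (3/4)
2. 292.208ms @ 3/4 + 292.208ms (3/4)
3. 584.416ms @ 3/2 + 292.208ms (3/4)
4. 876.623ms @ 9/4 + 292.208ms (3/4)

note 3 onset = 3/2b = 584.416ms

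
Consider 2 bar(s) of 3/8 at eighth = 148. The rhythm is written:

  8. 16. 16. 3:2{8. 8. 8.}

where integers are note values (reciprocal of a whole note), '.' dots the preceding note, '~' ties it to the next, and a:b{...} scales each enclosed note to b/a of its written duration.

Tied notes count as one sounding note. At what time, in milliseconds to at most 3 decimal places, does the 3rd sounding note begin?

note 3 onset = 9/4b = 912.162ms

1. 0.0ms @ 0 + 608.108ms (3/2)
2. 608.108ms @ 3/2 + 304.054ms (3/4)
3. 912.162ms @ 9/4 + 304.054ms (3/4)
4. 1216.216ms @ 3 + 405.405ms (1)
5. 1621.622ms @ 4 + 405.405ms (1)
6. 2027.027ms @ 5 + 405.405ms (1)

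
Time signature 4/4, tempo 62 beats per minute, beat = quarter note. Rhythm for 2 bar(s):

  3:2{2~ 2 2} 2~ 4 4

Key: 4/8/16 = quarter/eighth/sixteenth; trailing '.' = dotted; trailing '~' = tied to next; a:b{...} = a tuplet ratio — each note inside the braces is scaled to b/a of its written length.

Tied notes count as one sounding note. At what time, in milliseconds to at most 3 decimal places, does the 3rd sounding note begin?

1. 0.0ms @ 0 + 2580.645ms (8/3)
2. 2580.645ms @ 8/3 + 1290.323ms (4/3)
3. 3870.968ms @ 4 + 2903.226ms (3)
4. 6774.194ms @ 7 + 967.742ms (1)

note 3 onset = 4b = 3870.968ms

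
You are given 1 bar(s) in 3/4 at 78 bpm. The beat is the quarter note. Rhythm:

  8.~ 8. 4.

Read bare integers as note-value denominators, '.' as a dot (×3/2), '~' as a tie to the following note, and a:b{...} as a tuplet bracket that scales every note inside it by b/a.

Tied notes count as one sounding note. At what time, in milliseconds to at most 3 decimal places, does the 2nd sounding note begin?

1. 0.0ms @ 0 + 1153.846ms (3/2)
2. 1153.846ms @ 3/2 + 1153.846ms (3/2)

note 2 onset = 3/2b = 1153.846ms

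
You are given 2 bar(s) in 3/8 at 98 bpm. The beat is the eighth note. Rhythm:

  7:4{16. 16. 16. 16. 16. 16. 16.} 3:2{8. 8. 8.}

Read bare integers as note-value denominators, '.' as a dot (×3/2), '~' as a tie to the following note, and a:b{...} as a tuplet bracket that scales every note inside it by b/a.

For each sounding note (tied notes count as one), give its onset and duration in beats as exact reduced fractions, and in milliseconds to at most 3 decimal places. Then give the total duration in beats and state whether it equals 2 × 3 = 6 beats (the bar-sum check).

1) 0.0ms=0b +262.391ms=3/7b
2) 262.391ms=3/7b +262.391ms=3/7b
3) 524.781ms=6/7b +262.391ms=3/7b
4) 787.172ms=9/7b +262.391ms=3/7b
5) 1049.563ms=12/7b +262.391ms=3/7b
6) 1311.953ms=15/7b +262.391ms=3/7b
7) 1574.344ms=18/7b +262.391ms=3/7b
8) 1836.735ms=3b +612.245ms=1b
9) 2448.98ms=4b +612.245ms=1b
10) 3061.224ms=5b +612.245ms=1b
Σ=6b of 6 (98bpm 3/8) — PASS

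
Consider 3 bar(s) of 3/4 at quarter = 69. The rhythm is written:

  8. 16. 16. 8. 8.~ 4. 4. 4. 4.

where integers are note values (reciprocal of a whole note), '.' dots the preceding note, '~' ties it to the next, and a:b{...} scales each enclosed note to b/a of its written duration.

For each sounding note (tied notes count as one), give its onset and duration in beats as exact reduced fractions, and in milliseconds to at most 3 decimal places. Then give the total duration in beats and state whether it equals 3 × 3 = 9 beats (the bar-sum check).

1) 0.0ms=0b +652.174ms=3/4b
2) 652.174ms=3/4b +326.087ms=3/8b
3) 978.261ms=9/8b +326.087ms=3/8b
4) 1304.348ms=3/2b +652.174ms=3/4b
5) 1956.522ms=9/4b +1956.522ms=9/4b
6) 3913.043ms=9/2b +1304.348ms=3/2b
7) 5217.391ms=6b +1304.348ms=3/2b
8) 6521.739ms=15/2b +1304.348ms=3/2b
Σ=9b of 9 (69bpm 3/4) — PASS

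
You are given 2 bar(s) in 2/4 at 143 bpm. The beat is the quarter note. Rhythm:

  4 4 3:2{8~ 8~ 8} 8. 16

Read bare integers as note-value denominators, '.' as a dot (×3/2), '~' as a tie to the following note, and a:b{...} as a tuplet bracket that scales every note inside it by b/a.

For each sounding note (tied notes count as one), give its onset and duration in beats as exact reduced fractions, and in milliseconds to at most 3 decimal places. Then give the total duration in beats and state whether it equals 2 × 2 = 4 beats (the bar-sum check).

1) 0.0ms=0b +419.58ms=1b
2) 419.58ms=1b +419.58ms=1b
3) 839.161ms=2b +419.58ms=1b
4) 1258.741ms=3b +314.685ms=3/4b
5) 1573.427ms=15/4b +104.895ms=1/4b
Σ=4b of 4 (143bpm 2/4) — PASS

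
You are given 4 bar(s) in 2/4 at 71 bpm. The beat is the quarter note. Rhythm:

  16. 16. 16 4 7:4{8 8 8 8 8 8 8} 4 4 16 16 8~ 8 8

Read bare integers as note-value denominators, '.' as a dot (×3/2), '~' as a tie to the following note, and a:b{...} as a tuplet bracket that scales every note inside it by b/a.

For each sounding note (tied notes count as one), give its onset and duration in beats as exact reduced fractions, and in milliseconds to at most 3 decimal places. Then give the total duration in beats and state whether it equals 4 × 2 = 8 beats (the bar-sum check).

1) 0.0ms=0b +316.901ms=3/8b
2) 316.901ms=3/8b +316.901ms=3/8b
3) 633.803ms=3/4b +211.268ms=1/4b
4) 845.07ms=1b +845.07ms=1b
5) 1690.141ms=2b +241.449ms=2/7b
6) 1931.59ms=16/7b +241.449ms=2/7b
7) 2173.038ms=18/7b +241.449ms=2/7b
8) 2414.487ms=20/7b +241.449ms=2/7b
9) 2655.936ms=22/7b +241.449ms=2/7b
10) 2897.384ms=24/7b +241.449ms=2/7b
11) 3138.833ms=26/7b +241.449ms=2/7b
12) 3380.282ms=4b +845.07ms=1b
13) 4225.352ms=5b +845.07ms=1b
14) 5070.423ms=6b +211.268ms=1/4b
15) 5281.69ms=25/4b +211.268ms=1/4b
16) 5492.958ms=13/2b +845.07ms=1b
17) 6338.028ms=15/2b +422.535ms=1/2b
Σ=8b of 8 (71bpm 2/4) — PASS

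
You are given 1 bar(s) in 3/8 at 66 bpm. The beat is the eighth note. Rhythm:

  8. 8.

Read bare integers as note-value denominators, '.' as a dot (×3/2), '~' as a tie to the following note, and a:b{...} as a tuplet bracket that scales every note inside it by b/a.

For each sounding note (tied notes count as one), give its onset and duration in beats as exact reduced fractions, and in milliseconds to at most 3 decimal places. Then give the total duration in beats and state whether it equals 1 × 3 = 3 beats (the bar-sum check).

1) 0.0ms=0b +1363.636ms=3/2b
2) 1363.636ms=3/2b +1363.636ms=3/2b
Σ=3b of 3 (66bpm 3/8) — PASS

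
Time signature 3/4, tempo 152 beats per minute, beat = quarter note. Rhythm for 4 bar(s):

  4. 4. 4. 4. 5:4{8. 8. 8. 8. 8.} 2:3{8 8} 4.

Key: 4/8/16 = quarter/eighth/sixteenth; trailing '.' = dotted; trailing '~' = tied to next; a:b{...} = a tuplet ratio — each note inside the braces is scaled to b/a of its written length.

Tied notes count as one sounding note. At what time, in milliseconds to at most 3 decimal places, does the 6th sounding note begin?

note 6 onset = 33/5b = 2605.263ms

1. 0.0ms @ 0 + 592.105ms (3/2)
2. 592.105ms @ 3/2 + 592.105ms (3/2)
3. 1184.211ms @ 3 + 592.105ms (3/2)
4. 1776.316ms @ 9/2 + 592.105ms (3/2)
5. 2368.421ms @ 6 + 236.842ms (3/5)
6. 2605.263ms @ 33/5 + 236.842ms (3/5)
7. 2842.105ms @ 36/5 + 236.842ms (3/5)
8. 3078.947ms @ 39/5 + 236.842ms (3/5)
9. 3315.789ms @ 42/5 + 236.842ms (3/5)
10. 3552.632ms @ 9 + 296.053ms (3/4)
11. 3848.684ms @ 39/4 + 296.053ms (3/4)
12. 4144.737ms @ 21/2 + 592.105ms (3/2)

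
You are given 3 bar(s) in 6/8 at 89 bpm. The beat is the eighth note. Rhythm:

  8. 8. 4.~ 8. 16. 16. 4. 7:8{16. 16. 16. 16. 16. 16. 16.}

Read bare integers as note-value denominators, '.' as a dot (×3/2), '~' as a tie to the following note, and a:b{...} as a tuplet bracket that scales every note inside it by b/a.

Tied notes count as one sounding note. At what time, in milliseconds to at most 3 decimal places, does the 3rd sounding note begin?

1. 0.0ms @ 0 + 1011.236ms (3/2)
2. 1011.236ms @ 3/2 + 1011.236ms (3/2)
3. 2022.472ms @ 3 + 3033.708ms (9/2)
4. 5056.18ms @ 15/2 + 505.618ms (3/4)
5. 5561.798ms @ 33/4 + 505.618ms (3/4)
6. 6067.416ms @ 9 + 2022.472ms (3)
7. 8089.888ms @ 12 + 577.849ms (6/7)
8. 8667.737ms @ 90/7 + 577.849ms (6/7)
9. 9245.586ms @ 96/7 + 577.849ms (6/7)
10. 9823.435ms @ 102/7 + 577.849ms (6/7)
11. 10401.284ms @ 108/7 + 577.849ms (6/7)
12. 10979.133ms @ 114/7 + 577.849ms (6/7)
13. 11556.982ms @ 120/7 + 577.849ms (6/7)

note 3 onset = 3b = 2022.472ms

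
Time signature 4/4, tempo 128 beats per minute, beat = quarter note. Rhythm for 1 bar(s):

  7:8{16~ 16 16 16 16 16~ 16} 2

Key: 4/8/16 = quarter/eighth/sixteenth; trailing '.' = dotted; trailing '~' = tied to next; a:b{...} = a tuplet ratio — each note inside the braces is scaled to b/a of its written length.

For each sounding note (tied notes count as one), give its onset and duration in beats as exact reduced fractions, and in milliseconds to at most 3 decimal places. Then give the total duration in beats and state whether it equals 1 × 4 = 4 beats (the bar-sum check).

1) 0.0ms=0b +267.857ms=4/7b
2) 267.857ms=4/7b +133.929ms=2/7b
3) 401.786ms=6/7b +133.929ms=2/7b
4) 535.714ms=8/7b +133.929ms=2/7b
5) 669.643ms=10/7b +267.857ms=4/7b
6) 937.5ms=2b +937.5ms=2b
Σ=4b of 4 (128bpm 4/4) — PASS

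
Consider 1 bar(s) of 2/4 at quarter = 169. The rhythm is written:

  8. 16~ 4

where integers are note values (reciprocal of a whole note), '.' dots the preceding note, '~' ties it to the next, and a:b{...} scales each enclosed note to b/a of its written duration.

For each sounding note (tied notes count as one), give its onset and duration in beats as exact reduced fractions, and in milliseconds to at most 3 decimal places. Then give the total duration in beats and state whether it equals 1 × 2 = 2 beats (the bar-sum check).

1) 0.0ms=0b +266.272ms=3/4b
2) 266.272ms=3/4b +443.787ms=5/4b
Σ=2b of 2 (169bpm 2/4) — PASS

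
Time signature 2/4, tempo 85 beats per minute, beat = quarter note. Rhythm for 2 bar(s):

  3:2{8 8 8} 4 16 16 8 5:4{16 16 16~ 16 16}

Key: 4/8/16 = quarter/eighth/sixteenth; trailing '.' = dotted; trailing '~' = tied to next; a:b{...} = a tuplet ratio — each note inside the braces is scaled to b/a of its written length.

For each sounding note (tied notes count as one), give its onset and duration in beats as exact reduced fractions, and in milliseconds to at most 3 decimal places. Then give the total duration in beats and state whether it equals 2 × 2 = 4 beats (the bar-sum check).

1) 0.0ms=0b +235.294ms=1/3b
2) 235.294ms=1/3b +235.294ms=1/3b
3) 470.588ms=2/3b +235.294ms=1/3b
4) 705.882ms=1b +705.882ms=1b
5) 1411.765ms=2b +176.471ms=1/4b
6) 1588.235ms=9/4b +176.471ms=1/4b
7) 1764.706ms=5/2b +352.941ms=1/2b
8) 2117.647ms=3b +141.176ms=1/5b
9) 2258.824ms=16/5b +141.176ms=1/5b
10) 2400.0ms=17/5b +282.353ms=2/5b
11) 2682.353ms=19/5b +141.176ms=1/5b
Σ=4b of 4 (85bpm 2/4) — PASS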